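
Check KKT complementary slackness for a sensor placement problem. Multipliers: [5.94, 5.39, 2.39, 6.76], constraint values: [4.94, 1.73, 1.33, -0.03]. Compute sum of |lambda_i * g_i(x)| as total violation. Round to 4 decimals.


KKT complementary slackness check:
lambda_1 * g_1 = 5.94 * 4.94 = 29.3436
lambda_2 * g_2 = 5.39 * 1.73 = 9.3247
lambda_3 * g_3 = 2.39 * 1.33 = 3.1787
lambda_4 * g_4 = 6.76 * -0.03 = -0.2028
Total violation = 29.3436 + 9.3247 + 3.1787 + 0.2028 = 42.0498


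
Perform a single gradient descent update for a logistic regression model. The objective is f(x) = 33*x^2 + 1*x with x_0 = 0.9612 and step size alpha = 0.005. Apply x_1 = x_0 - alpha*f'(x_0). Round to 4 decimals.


We compute the gradient at x_0 and apply the update.
f'(x) = 66*x + 1
f'(0.9612) = 66*0.9612 + 1 = 64.4392
x_1 = 0.9612 - 0.005*64.4392 = 0.639


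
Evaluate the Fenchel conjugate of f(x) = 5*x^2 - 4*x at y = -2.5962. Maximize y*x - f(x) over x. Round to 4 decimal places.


f*(y) = sup_x {y*x - a*x^2 - b*x} = sup_x {(y-b)*x - a*x^2}
FOC: (y - b) - 2a*x = 0 => x* = (y - b)/(2a)
x* = (-2.5962 + 4)/(2*5) = 0.1404
f*(-2.5962) = (y-b)^2/(4a) = (-2.5962 + 4)^2/(4*5)
= 1.9707/20 = 0.0985


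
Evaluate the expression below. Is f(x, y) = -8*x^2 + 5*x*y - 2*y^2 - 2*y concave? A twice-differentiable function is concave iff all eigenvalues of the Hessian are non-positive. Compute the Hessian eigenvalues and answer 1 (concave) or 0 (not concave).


The Hessian of f(x,y) = -8*x^2 + 5*x*y - 2*y^2 - 2*y is:
H = [[-16, 5], [5, -4]]
Trace = -16 - 4 = -20
Determinant = -16*-4 - (5)^2 = 39
Discriminant = (-20)^2 - 4*39 = 244.0
Eigenvalues: lambda_1 = -17.8102, lambda_2 = -2.1898
The function is concave.

1


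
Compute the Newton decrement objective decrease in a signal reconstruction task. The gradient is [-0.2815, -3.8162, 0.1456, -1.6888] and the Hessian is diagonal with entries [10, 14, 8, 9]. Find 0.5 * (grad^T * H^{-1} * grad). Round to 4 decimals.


Step 1: H is diagonal, so H^(-1) * g = [-0.0282, -0.2726, 0.0182, -0.1876].
Step 2: g^T H^(-1) g = sum_i g_i^2 / H_ii
  = (-0.2815)^2/10 + (-3.8162)^2/14 + (0.1456)^2/8 + (-1.6888)^2/9
  = 0.0079 + 1.0402 + 0.0026 + 0.3169 = 1.3677
Step 3: Objective decrease = 0.5 * g^T H^(-1) g = 0.6839


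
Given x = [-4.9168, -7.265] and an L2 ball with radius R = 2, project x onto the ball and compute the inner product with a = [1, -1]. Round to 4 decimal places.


Step 1: Compute ||x|| (intermediates to 6 decimals).
||x|| = sqrt((-4.9168)^2 + (-7.265)^2) = 8.772408
Step 2: Project.
Since ||x|| > R, scale = R/||x|| = 2/8.772408 = 0.227988, proj(x) = scale * x
proj(x) = [-1.120971, -1.656333]
Step 3: Dot product.
a^T * proj(x) = 1*(-1.120971) - 1*(-1.656333) = 0.5354


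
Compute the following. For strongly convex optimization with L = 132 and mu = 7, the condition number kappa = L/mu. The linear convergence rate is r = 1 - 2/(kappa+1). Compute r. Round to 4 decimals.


Step 1: Compute the condition number.
kappa = L/mu = 132/7 = 18.8571
Step 2: Compute the convergence rate.
r = 1 - 2/(kappa + 1) = 1 - 2*mu/(L + mu) = (L - mu)/(L + mu) = 125/139 = 0.8993


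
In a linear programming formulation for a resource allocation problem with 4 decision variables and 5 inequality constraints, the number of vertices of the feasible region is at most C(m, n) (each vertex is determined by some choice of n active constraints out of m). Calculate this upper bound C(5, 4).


Each vertex corresponds to some choice of n active constraints out of m, so the number of vertices is at most C(m, n) = m! / (n!(m-n)!).
m = 5, n = 4
Numerator: 5 * 4 * 3 * 2
Denominator: 4! = 24
C(5, 4) = 5


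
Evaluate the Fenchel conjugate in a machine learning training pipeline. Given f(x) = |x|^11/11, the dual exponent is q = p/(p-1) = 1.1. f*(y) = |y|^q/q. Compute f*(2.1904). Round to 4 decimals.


The conjugate exponent q satisfies 1/p + 1/q = 1.
p = 11, so q = 11/(11 - 1) = 1.1
|y|^q = 2.1904^1.1 = 2.3691
f*(2.1904) = 2.3691 / 1.1 = 2.1537


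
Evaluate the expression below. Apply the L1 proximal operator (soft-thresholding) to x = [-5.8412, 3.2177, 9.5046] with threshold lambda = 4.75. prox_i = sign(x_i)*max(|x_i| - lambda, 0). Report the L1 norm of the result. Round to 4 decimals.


Soft-thresholding with lambda = 4.75:
prox(-5.8412) = sign(-5.8412)*max(|-5.8412| - 4.75, 0) = -1.0912
prox(3.2177) = sign(3.2177)*max(|3.2177| - 4.75, 0) = 0.0
prox(9.5046) = sign(9.5046)*max(|9.5046| - 4.75, 0) = 4.7546
prox(x) = [-1.0912, 0.0, 4.7546]
||prox(x)||_1 = 1.0912 + 0.0 + 4.7546 = 5.8458


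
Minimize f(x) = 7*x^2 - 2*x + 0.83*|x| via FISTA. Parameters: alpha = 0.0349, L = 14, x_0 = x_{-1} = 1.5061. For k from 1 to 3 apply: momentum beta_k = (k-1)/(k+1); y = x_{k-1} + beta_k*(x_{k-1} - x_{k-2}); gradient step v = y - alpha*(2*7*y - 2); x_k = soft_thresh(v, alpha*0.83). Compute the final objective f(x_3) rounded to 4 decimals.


FISTA on f(x) = 7*x^2 - 2*x + 0.83*|x|
L = 14, alpha = 0.0349
Iteration 1: beta = 0.0, y = 1.5061 + 0.0*(1.5061 - 1.5061) = 1.5061
  grad(y) = 19.0854, v = y - alpha*grad = 0.84
  prox(v) = soft_thresh(0.84, 0.029) = 0.8111
Iteration 2: beta = 0.3333, y = 0.8111 + 0.3333*(0.8111 - 1.5061) = 0.5794
  grad(y) = 6.1112, v = y - alpha*grad = 0.3661
  prox(v) = soft_thresh(0.3661, 0.029) = 0.3371
Iteration 3: beta = 0.5, y = 0.3371 + 0.5*(0.3371 - 0.8111) = 0.1002
  grad(y) = -0.5978, v = y - alpha*grad = 0.121
  prox(v) = soft_thresh(0.121, 0.029) = 0.0921
f(x_3) = 7*0.0921^2 - 2*0.0921 + 0.83*|0.0921| = -0.0484


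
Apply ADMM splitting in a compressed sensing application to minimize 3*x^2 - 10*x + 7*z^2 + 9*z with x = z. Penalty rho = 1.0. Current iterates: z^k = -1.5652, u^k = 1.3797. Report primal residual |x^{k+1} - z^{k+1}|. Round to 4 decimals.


ADMM iteration with rho = 1.0, z^k = -1.5652, u^k = 1.3797
Step 1: x-update.
Minimize 3*x^2 - 10*x + (1.0/2)*(x + 1.5652 + 1.3797)^2
FOC: (2*3 + 1.0)*x = 10 + 1.0*(-1.5652 - 1.3797)
x^{k+1} = 1.0079
Step 2: z-update.
Minimize 7*z^2 + 9*z + (1.0/2)*(1.0079 - z + 1.3797)^2
FOC: (2*7 + 1.0)*z = -9 + 1.0*(1.0079 + 1.3797)
z^{k+1} = -0.4408
Step 3: u-update.
u^{k+1} = 1.3797 + 1.0079 + 0.4408 = 2.8284
Step 4: Primal residual = |1.0079 + 0.4408| = 1.4487


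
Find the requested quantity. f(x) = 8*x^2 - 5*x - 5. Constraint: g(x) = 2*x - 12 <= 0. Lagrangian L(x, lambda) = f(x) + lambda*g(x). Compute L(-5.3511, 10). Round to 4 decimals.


Step 1: Evaluate f(x).
f(-5.3511) = 8*(-5.3511)^2 - 5*(-5.3511) - 5 = 250.8297
Step 2: Evaluate g(x).
g(-5.3511) = 2*-5.3511 - 12 = -22.7022
Step 3: Compute Lagrangian.
L = 250.8297 + 10*-22.7022 = 23.8077


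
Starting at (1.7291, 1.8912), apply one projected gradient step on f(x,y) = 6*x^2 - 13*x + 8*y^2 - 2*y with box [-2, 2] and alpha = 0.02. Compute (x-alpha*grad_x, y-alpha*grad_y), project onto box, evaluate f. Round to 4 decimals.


Step 1: Compute gradient at (1.7291, 1.8912).
grad_x = 2*6*1.7291 - 13 = 7.7492
grad_y = 2*8*1.8912 - 2 = 28.2592
Step 2: Gradient step.
x_raw = 1.7291 - 0.02*7.7492 = 1.5741
y_raw = 1.8912 - 0.02*28.2592 = 1.326
Step 3: Project onto [-2, 2].
x_proj = clip(1.5741) = 1.5741
y_proj = clip(1.326) = 1.326
Step 4: Evaluate f.
f(1.5741, 1.326) = 5.8181


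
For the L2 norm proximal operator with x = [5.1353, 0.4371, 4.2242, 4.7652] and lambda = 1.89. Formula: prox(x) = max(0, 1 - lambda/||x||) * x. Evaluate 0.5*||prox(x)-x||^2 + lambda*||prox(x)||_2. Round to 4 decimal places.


Step 1: Compute ||x||.
||x|| = 8.1923
Step 2: Compute scaling factor.
scale = max(0, 1 - 1.89/8.1923) = 0.7693
Step 3: prox(x) = [3.9506, 0.3363, 3.2497, 3.6658]
||prox(x)|| = 6.3023
Step 4: Proximal objective.
0.5*||prox-x||^2 = 1.7861
lambda*||prox|| = 11.9113
Total = 13.6973


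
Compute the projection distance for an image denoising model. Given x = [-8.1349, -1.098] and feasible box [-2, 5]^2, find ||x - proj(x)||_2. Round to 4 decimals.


Project each component onto [-2, 5].
clip(-8.1349) = -2.0, clip(-1.098) = -1.098
Projection = [-2.0, -1.098]
Squared diffs: [37.637, 0.0]
Distance = sqrt(37.637) = 6.1349


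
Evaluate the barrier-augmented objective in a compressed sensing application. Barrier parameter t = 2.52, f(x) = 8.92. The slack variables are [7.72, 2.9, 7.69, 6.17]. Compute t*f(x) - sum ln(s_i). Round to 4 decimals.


Step 1: Compute log-barrier.
ln values: [2.0438, 1.0647, 2.0399, 1.8197]
phi = -(2.0438 + 1.0647 + 2.0399 + 1.8197) = -6.9681
Step 2: Compute augmented objective.
t*f(x) = 2.52*8.92 = 22.4784
Total = 22.4784 - 6.9681 = 15.5103


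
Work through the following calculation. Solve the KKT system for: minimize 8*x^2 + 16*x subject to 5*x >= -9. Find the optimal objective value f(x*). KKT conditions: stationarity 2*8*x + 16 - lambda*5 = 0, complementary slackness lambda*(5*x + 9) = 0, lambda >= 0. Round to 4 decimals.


Step 1: Try lambda = 0 (constraint inactive).
Stationarity: 2*8*x + 16 = 0
x* = -16/(2*8) = -1.0
Check constraint: 5*-1.0 = -5.0 >= -9 -- satisfied.
Step 2: Compute optimal value.
f(x*) = 8*(-1.0)^2 + 16*(-1.0) = -8.0


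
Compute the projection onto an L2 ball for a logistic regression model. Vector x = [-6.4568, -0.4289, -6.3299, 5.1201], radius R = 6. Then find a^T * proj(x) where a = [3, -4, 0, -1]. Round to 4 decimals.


Step 1: Compute ||x|| (intermediates to 6 decimals).
||x|| = sqrt((-6.4568)^2 + (-0.4289)^2 + (-6.3299)^2 + 5.1201^2) = 10.399869
Step 2: Project.
Since ||x|| > R, scale = R/||x|| = 6/10.399869 = 0.57693, proj(x) = scale * x
proj(x) = [-3.725122, -0.247445, -3.651909, 2.953939]
Step 3: Dot product.
a^T * proj(x) = 3*(-3.725122) - 4*(-0.247445) + 0*(-3.651909) - 1*2.953939 = -13.1395


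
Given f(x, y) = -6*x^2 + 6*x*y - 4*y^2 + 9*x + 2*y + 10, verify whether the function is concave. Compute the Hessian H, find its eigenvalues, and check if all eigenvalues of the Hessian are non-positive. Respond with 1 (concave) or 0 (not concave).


The Hessian of f(x,y) = -6*x^2 + 6*x*y - 4*y^2 + 9*x + 2*y + 10 is:
H = [[-12, 6], [6, -8]]
Trace = -12 - 8 = -20
Determinant = -12*-8 - (6)^2 = 60
Discriminant = (-20)^2 - 4*60 = 160.0
Eigenvalues: lambda_1 = -16.3246, lambda_2 = -3.6754
The function is concave.

1


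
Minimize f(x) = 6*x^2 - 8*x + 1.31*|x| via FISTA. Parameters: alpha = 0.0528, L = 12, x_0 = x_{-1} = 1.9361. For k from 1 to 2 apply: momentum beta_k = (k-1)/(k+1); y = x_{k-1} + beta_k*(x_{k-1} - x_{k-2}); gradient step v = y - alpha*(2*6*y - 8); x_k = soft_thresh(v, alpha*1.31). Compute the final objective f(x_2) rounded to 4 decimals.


FISTA on f(x) = 6*x^2 - 8*x + 1.31*|x|
L = 12, alpha = 0.0528
Iteration 1: beta = 0.0, y = 1.9361 + 0.0*(1.9361 - 1.9361) = 1.9361
  grad(y) = 15.2332, v = y - alpha*grad = 1.1318
  prox(v) = soft_thresh(1.1318, 0.0692) = 1.0626
Iteration 2: beta = 0.3333, y = 1.0626 + 0.3333*(1.0626 - 1.9361) = 0.7715
  grad(y) = 1.2575, v = y - alpha*grad = 0.7051
  prox(v) = soft_thresh(0.7051, 0.0692) = 0.6359
f(x_2) = 6*0.6359^2 - 8*0.6359 + 1.31*|0.6359| = -1.828


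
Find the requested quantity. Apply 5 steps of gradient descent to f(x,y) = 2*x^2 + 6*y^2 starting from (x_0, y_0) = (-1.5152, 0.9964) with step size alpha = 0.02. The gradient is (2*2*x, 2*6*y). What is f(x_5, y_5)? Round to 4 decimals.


Gradient descent on f(x,y) = 2*x^2 + 6*y^2.
Starting point: (-1.5152, 0.9964), alpha = 0.02
Step 1: grad_x = 2*2*-1.5152 = -6.0608, grad_y = 2*6*0.9964 = 11.9568
  x_1 = -1.5152 - 0.02*-6.0608 = -1.394
  y_1 = 0.9964 - 0.02*11.9568 = 0.7573
Step 2: grad_x = 2*2*-1.394 = -5.5759, grad_y = 2*6*0.7573 = 9.0872
  x_2 = -1.394 - 0.02*-5.5759 = -1.2825
  y_2 = 0.7573 - 0.02*9.0872 = 0.5755
Step 3: grad_x = 2*2*-1.2825 = -5.1299, grad_y = 2*6*0.5755 = 6.9062
  x_3 = -1.2825 - 0.02*-5.1299 = -1.1799
  y_3 = 0.5755 - 0.02*6.9062 = 0.4374
Step 4: grad_x = 2*2*-1.1799 = -4.7195, grad_y = 2*6*0.4374 = 5.2487
  x_4 = -1.1799 - 0.02*-4.7195 = -1.0855
  y_4 = 0.4374 - 0.02*5.2487 = 0.3324
Step 5: grad_x = 2*2*-1.0855 = -4.3419, grad_y = 2*6*0.3324 = 3.989
  x_5 = -1.0855 - 0.02*-4.3419 = -0.9986
  y_5 = 0.3324 - 0.02*3.989 = 0.2526
f(-0.9986, 0.2526) = 2*(-0.9986)^2 + 6*0.2526^2 = 2.3775


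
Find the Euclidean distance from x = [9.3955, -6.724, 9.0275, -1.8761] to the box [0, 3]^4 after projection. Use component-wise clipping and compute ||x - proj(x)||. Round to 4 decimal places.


Project each component onto [0, 3].
clip(9.3955) = 3.0, clip(-6.724) = 0.0, clip(9.0275) = 3.0, clip(-1.8761) = 0.0
Projection = [3.0, 0.0, 3.0, 0.0]
Squared diffs: [40.9024, 45.2122, 36.3308, 3.5198]
Distance = sqrt(125.9652) = 11.2234


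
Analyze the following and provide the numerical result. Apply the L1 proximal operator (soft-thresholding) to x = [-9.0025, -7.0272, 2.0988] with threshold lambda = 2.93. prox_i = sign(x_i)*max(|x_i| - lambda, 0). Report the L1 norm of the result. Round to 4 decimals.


Soft-thresholding with lambda = 2.93:
prox(-9.0025) = sign(-9.0025)*max(|-9.0025| - 2.93, 0) = -6.0725
prox(-7.0272) = sign(-7.0272)*max(|-7.0272| - 2.93, 0) = -4.0972
prox(2.0988) = sign(2.0988)*max(|2.0988| - 2.93, 0) = 0.0
prox(x) = [-6.0725, -4.0972, 0.0]
||prox(x)||_1 = 6.0725 + 4.0972 + 0.0 = 10.1697


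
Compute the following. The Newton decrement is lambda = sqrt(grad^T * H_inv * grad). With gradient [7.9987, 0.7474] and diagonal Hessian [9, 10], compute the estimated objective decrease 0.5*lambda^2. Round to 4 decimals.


Step 1: H is diagonal, so H^(-1) * g = [0.8887, 0.0747].
Step 2: g^T H^(-1) g = sum_i g_i^2 / H_ii
  = (7.9987)^2/9 + (0.7474)^2/10
  = 7.1088 + 0.0559 = 7.1647
Step 3: Objective decrease = 0.5 * g^T H^(-1) g = 3.5823


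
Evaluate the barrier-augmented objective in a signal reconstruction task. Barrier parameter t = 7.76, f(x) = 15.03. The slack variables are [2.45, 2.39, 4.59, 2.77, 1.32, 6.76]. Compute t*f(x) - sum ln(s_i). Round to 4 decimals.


Step 1: Compute log-barrier.
ln values: [0.8961, 0.8713, 1.5239, 1.0188, 0.2776, 1.911]
phi = -(0.8961 + 0.8713 + 1.5239 + 1.0188 + 0.2776 + 1.911) = -6.4988
Step 2: Compute augmented objective.
t*f(x) = 7.76*15.03 = 116.6328
Total = 116.6328 - 6.4988 = 110.134


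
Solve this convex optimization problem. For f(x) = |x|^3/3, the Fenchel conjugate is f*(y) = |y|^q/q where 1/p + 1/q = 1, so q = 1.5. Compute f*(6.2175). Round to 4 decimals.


The conjugate exponent q satisfies 1/p + 1/q = 1.
p = 3, so q = 3/(3 - 1) = 1.5
|y|^q = 6.2175^1.5 = 15.5033
f*(6.2175) = 15.5033 / 1.5 = 10.3355


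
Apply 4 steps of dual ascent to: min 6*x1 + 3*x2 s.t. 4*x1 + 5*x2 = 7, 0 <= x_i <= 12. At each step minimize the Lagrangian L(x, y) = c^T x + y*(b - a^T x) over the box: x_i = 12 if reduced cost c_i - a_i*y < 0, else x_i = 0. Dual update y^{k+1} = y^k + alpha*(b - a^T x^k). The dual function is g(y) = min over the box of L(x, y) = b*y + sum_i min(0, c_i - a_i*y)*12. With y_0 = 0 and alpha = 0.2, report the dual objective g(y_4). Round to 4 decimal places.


Dual ascent for LP: min 6*x1 + 3*x2, 4*x1 + 5*x2 = 7, 0 <= x_i <= 12
Step 1: y^k = 0.0, reduced costs: (6.0, 3.0)
  x^k = (0.0, 0.0), subgradient = b - a^T x = 7.0
  y^{k+1} = 0.0 + 0.2*7.0 = 1.4
Step 2: y^k = 1.4, reduced costs: (0.4, -4.0)
  x^k = (0.0, 12.0), subgradient = b - a^T x = -53.0
  y^{k+1} = 1.4 + 0.2*-53.0 = -9.2
Step 3: y^k = -9.2, reduced costs: (42.8, 49.0)
  x^k = (0.0, 0.0), subgradient = b - a^T x = 7.0
  y^{k+1} = -9.2 + 0.2*7.0 = -7.8
Step 4: y^k = -7.8, reduced costs: (37.2, 42.0)
  x^k = (0.0, 0.0), subgradient = b - a^T x = 7.0
  y^{k+1} = -7.8 + 0.2*7.0 = -6.4
Dual objective at y_4 = -6.4: reduced costs (31.6, 35.0), box minimizer x = (0.0, 0.0)
g(y_4) = b*y + (c1 - a1*y)*x1 + (c2 - a2*y)*x2 = 7*(-6.4) + 31.6*0.0 + 35.0*0.0 = -44.8 + 0.0 + 0.0 = -44.8


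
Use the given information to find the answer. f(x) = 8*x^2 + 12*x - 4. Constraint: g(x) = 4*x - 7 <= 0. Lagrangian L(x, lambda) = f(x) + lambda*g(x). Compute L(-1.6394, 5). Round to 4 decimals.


Step 1: Evaluate f(x).
f(-1.6394) = 8*(-1.6394)^2 + 12*(-1.6394) - 4 = -2.1717
Step 2: Evaluate g(x).
g(-1.6394) = 4*-1.6394 - 7 = -13.5576
Step 3: Compute Lagrangian.
L = -2.1717 + 5*-13.5576 = -69.9597


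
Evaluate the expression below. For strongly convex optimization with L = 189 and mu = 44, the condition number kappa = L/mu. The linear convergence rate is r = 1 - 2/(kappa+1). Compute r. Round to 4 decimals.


Step 1: Compute the condition number.
kappa = L/mu = 189/44 = 4.2955
Step 2: Compute the convergence rate.
r = 1 - 2/(kappa + 1) = 1 - 2*mu/(L + mu) = (L - mu)/(L + mu) = 145/233 = 0.6223


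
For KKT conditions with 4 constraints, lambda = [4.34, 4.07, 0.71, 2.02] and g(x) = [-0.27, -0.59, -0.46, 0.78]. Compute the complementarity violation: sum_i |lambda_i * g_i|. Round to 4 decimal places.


KKT complementary slackness check:
lambda_1 * g_1 = 4.34 * -0.27 = -1.1718
lambda_2 * g_2 = 4.07 * -0.59 = -2.4013
lambda_3 * g_3 = 0.71 * -0.46 = -0.3266
lambda_4 * g_4 = 2.02 * 0.78 = 1.5756
Total violation = 1.1718 + 2.4013 + 0.3266 + 1.5756 = 5.4753


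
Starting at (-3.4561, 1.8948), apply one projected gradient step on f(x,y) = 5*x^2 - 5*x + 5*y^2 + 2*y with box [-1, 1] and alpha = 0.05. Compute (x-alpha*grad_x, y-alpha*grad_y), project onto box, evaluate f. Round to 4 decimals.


Step 1: Compute gradient at (-3.4561, 1.8948).
grad_x = 2*5*-3.4561 - 5 = -39.561
grad_y = 2*5*1.8948 + 2 = 20.948
Step 2: Gradient step.
x_raw = -3.4561 - 0.05*-39.561 = -1.4781
y_raw = 1.8948 - 0.05*20.948 = 0.8474
Step 3: Project onto [-1, 1].
x_proj = clip(-1.4781) = -1.0
y_proj = clip(0.8474) = 0.8474
Step 4: Evaluate f.
f(-1.0, 0.8474) = 15.2852


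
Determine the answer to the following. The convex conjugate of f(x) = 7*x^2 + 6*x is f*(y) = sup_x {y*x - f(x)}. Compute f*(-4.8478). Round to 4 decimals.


f*(y) = sup_x {y*x - a*x^2 - b*x} = sup_x {(y-b)*x - a*x^2}
FOC: (y - b) - 2a*x = 0 => x* = (y - b)/(2a)
x* = (-4.8478 - 6)/(2*7) = -0.7748
f*(-4.8478) = (y-b)^2/(4a) = (-4.8478 - 6)^2/(4*7)
= 117.6748/28 = 4.2027


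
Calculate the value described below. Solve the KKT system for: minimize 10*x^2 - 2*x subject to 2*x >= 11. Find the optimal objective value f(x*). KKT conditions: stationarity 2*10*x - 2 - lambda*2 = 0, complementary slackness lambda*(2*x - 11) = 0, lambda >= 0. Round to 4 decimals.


Step 1: Try lambda = 0 (constraint inactive).
x_unc = 2/(2*10) = 0.1
Check: 2*0.1 = 0.2 < 11 -- violated!
Step 2: Constraint must be active: 2*x = 11
x* = 11/2 = 5.5
lambda = (2*10*5.5 - 2)/2 = 54.0
Step 3: Compute optimal value.
f(x*) = 10*5.5^2 - 2*5.5 = 291.5


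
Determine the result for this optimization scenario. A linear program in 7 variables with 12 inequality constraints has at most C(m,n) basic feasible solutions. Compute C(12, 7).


Each vertex corresponds to some choice of n active constraints out of m, so the number of vertices is at most C(m, n) = m! / (n!(m-n)!).
m = 12, n = 7
Numerator: 12 * 11 * 10 * 9 * 8 * 7 * 6
Denominator: 7! = 5040
C(12, 7) = 792


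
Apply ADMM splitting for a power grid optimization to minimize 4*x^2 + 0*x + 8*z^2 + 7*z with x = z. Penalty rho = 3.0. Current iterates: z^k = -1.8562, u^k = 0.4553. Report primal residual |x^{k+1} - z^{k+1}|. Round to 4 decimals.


ADMM iteration with rho = 3.0, z^k = -1.8562, u^k = 0.4553
Step 1: x-update.
Minimize 4*x^2 + 0*x + (3.0/2)*(x + 1.8562 + 0.4553)^2
FOC: (2*4 + 3.0)*x = 0 + 3.0*(-1.8562 - 0.4553)
x^{k+1} = -0.6304
Step 2: z-update.
Minimize 8*z^2 + 7*z + (3.0/2)*(-0.6304 - z + 0.4553)^2
FOC: (2*8 + 3.0)*z = -7 + 3.0*(-0.6304 + 0.4553)
z^{k+1} = -0.3961
Step 3: u-update.
u^{k+1} = 0.4553 - 0.6304 + 0.3961 = 0.221
Step 4: Primal residual = |-0.6304 + 0.3961| = 0.2343


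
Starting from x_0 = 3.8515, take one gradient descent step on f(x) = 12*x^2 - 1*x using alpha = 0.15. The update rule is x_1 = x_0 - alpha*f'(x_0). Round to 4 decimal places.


We compute the gradient at x_0 and apply the update.
f'(x) = 24*x - 1
f'(3.8515) = 24*3.8515 - 1 = 91.436
x_1 = 3.8515 - 0.15*91.436 = -9.8639


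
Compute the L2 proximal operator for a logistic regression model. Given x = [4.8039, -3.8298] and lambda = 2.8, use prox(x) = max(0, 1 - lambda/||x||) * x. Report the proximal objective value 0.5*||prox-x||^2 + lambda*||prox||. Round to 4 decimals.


Step 1: Compute ||x||.
||x|| = 6.1437
Step 2: Compute scaling factor.
scale = max(0, 1 - 2.8/6.1437) = 0.5442
Step 3: prox(x) = [2.6145, -2.0844]
||prox(x)|| = 3.3437
Step 4: Proximal objective.
0.5*||prox-x||^2 = 3.92
lambda*||prox|| = 9.3624
Total = 13.2823


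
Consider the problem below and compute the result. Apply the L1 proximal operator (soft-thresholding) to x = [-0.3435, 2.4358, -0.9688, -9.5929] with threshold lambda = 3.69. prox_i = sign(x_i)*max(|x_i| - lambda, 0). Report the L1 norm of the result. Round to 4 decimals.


Soft-thresholding with lambda = 3.69:
prox(-0.3435) = sign(-0.3435)*max(|-0.3435| - 3.69, 0) = 0.0
prox(2.4358) = sign(2.4358)*max(|2.4358| - 3.69, 0) = 0.0
prox(-0.9688) = sign(-0.9688)*max(|-0.9688| - 3.69, 0) = 0.0
prox(-9.5929) = sign(-9.5929)*max(|-9.5929| - 3.69, 0) = -5.9029
prox(x) = [0.0, 0.0, 0.0, -5.9029]
||prox(x)||_1 = 0.0 + 0.0 + 0.0 + 5.9029 = 5.9029


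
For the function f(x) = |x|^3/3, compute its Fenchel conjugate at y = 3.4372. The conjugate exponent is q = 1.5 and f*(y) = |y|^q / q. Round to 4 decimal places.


The conjugate exponent q satisfies 1/p + 1/q = 1.
p = 3, so q = 3/(3 - 1) = 1.5
|y|^q = 3.4372^1.5 = 6.3725
f*(3.4372) = 6.3725 / 1.5 = 4.2483


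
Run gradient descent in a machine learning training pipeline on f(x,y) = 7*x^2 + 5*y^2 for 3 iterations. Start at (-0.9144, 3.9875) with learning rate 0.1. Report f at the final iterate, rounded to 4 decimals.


Gradient descent on f(x,y) = 7*x^2 + 5*y^2.
Starting point: (-0.9144, 3.9875), alpha = 0.1
Step 1: grad_x = 2*7*-0.9144 = -12.8016, grad_y = 2*5*3.9875 = 39.875
  x_1 = -0.9144 - 0.1*-12.8016 = 0.3658
  y_1 = 3.9875 - 0.1*39.875 = -0.0
Step 2: grad_x = 2*7*0.3658 = 5.1206, grad_y = 2*5*-0.0 = -0.0
  x_2 = 0.3658 - 0.1*5.1206 = -0.1463
  y_2 = -0.0 - 0.1*-0.0 = 0.0
Step 3: grad_x = 2*7*-0.1463 = -2.0483, grad_y = 2*5*0.0 = 0.0
  x_3 = -0.1463 - 0.1*-2.0483 = 0.0585
  y_3 = 0.0 - 0.1*0.0 = 0.0
f(0.0585, 0.0) = 7*0.0585^2 + 5*0.0^2 = 0.024


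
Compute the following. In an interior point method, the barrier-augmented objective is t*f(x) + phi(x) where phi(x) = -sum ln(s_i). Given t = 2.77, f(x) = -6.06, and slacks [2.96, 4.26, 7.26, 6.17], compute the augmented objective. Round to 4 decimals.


Step 1: Compute log-barrier.
ln values: [1.0852, 1.4493, 1.9824, 1.8197]
phi = -(1.0852 + 1.4493 + 1.9824 + 1.8197) = -6.3365
Step 2: Compute augmented objective.
t*f(x) = 2.77*-6.06 = -16.7862
Total = -16.7862 - 6.3365 = -23.1227


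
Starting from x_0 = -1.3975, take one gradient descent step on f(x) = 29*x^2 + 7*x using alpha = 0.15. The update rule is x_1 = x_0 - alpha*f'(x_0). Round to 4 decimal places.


We compute the gradient at x_0 and apply the update.
f'(x) = 58*x + 7
f'(-1.3975) = 58*-1.3975 + 7 = -74.055
x_1 = -1.3975 - 0.15*-74.055 = 9.7108


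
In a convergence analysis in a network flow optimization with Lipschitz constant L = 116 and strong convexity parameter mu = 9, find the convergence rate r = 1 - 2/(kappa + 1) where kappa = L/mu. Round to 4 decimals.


Step 1: Compute the condition number.
kappa = L/mu = 116/9 = 12.8889
Step 2: Compute the convergence rate.
r = 1 - 2/(kappa + 1) = 1 - 2*mu/(L + mu) = (L - mu)/(L + mu) = 107/125 = 0.856


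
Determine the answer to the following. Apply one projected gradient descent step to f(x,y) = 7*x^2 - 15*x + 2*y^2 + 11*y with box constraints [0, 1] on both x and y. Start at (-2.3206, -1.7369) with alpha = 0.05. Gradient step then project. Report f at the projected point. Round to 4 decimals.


Step 1: Compute gradient at (-2.3206, -1.7369).
grad_x = 2*7*-2.3206 - 15 = -47.4884
grad_y = 2*2*-1.7369 + 11 = 4.0524
Step 2: Gradient step.
x_raw = -2.3206 - 0.05*-47.4884 = 0.0538
y_raw = -1.7369 - 0.05*4.0524 = -1.9395
Step 3: Project onto [0, 1].
x_proj = clip(0.0538) = 0.0538
y_proj = clip(-1.9395) = 0.0
Step 4: Evaluate f.
f(0.0538, 0.0) = -0.787


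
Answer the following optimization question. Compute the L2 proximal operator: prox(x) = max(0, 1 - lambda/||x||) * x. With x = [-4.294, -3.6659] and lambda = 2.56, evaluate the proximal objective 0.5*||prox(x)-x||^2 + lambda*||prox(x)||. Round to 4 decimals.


Step 1: Compute ||x||.
||x|| = 5.646
Step 2: Compute scaling factor.
scale = max(0, 1 - 2.56/5.646) = 0.5466
Step 3: prox(x) = [-2.347, -2.0037]
||prox(x)|| = 3.086
Step 4: Proximal objective.
0.5*||prox-x||^2 = 3.2768
lambda*||prox|| = 7.9002
Total = 11.1769


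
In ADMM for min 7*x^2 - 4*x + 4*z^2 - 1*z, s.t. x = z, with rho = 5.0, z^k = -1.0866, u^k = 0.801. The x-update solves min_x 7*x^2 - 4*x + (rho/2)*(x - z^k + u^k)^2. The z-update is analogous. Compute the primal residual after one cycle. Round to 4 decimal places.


ADMM iteration with rho = 5.0, z^k = -1.0866, u^k = 0.801
Step 1: x-update.
Minimize 7*x^2 - 4*x + (5.0/2)*(x + 1.0866 + 0.801)^2
FOC: (2*7 + 5.0)*x = 4 + 5.0*(-1.0866 - 0.801)
x^{k+1} = -0.2862
Step 2: z-update.
Minimize 4*z^2 - 1*z + (5.0/2)*(-0.2862 - z + 0.801)^2
FOC: (2*4 + 5.0)*z = 1 + 5.0*(-0.2862 + 0.801)
z^{k+1} = 0.2749
Step 3: u-update.
u^{k+1} = 0.801 - 0.2862 - 0.2749 = 0.2399
Step 4: Primal residual = |-0.2862 - 0.2749| = 0.5611


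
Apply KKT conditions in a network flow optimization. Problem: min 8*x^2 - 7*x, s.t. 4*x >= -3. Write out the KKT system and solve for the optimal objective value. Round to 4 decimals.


Step 1: Try lambda = 0 (constraint inactive).
Stationarity: 2*8*x - 7 = 0
x* = 7/(2*8) = 0.4375
Check constraint: 4*0.4375 = 1.75 >= -3 -- satisfied.
Step 2: Compute optimal value.
f(x*) = 8*0.4375^2 - 7*0.4375 = -1.5313


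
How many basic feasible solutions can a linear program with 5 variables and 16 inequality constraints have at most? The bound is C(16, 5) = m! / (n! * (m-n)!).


Each vertex corresponds to some choice of n active constraints out of m, so the number of vertices is at most C(m, n) = m! / (n!(m-n)!).
m = 16, n = 5
Numerator: 16 * 15 * 14 * 13 * 12
Denominator: 5! = 120
C(16, 5) = 4368


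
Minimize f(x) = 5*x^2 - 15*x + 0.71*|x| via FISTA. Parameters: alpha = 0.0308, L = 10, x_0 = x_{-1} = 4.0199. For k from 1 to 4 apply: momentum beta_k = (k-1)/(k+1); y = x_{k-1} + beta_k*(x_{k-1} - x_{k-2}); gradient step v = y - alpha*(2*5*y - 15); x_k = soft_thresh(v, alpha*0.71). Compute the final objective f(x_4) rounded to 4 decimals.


FISTA on f(x) = 5*x^2 - 15*x + 0.71*|x|
L = 10, alpha = 0.0308
Iteration 1: beta = 0.0, y = 4.0199 + 0.0*(4.0199 - 4.0199) = 4.0199
  grad(y) = 25.199, v = y - alpha*grad = 3.2438
  prox(v) = soft_thresh(3.2438, 0.0219) = 3.2219
Iteration 2: beta = 0.3333, y = 3.2219 + 0.3333*(3.2219 - 4.0199) = 2.9559
  grad(y) = 14.559, v = y - alpha*grad = 2.5075
  prox(v) = soft_thresh(2.5075, 0.0219) = 2.4856
Iteration 3: beta = 0.5, y = 2.4856 + 0.5*(2.4856 - 3.2219) = 2.1175
  grad(y) = 6.1747, v = y - alpha*grad = 1.9273
  prox(v) = soft_thresh(1.9273, 0.0219) = 1.9054
Iteration 4: beta = 0.6, y = 1.9054 + 0.6*(1.9054 - 2.4856) = 1.5573
  grad(y) = 0.5731, v = y - alpha*grad = 1.5397
  prox(v) = soft_thresh(1.5397, 0.0219) = 1.5178
f(x_4) = 5*1.5178^2 - 15*1.5178 + 0.71*|1.5178| = -10.1708


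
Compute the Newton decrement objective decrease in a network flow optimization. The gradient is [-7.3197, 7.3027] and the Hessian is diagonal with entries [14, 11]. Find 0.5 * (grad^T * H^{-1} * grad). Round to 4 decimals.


Step 1: H is diagonal, so H^(-1) * g = [-0.5228, 0.6639].
Step 2: g^T H^(-1) g = sum_i g_i^2 / H_ii
  = (-7.3197)^2/14 + (7.3027)^2/11
  = 3.827 + 4.8481 = 8.6751
Step 3: Objective decrease = 0.5 * g^T H^(-1) g = 4.3376


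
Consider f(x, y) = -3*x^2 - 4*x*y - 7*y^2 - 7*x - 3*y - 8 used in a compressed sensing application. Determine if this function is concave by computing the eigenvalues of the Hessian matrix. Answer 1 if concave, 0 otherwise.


The Hessian of f(x,y) = -3*x^2 - 4*x*y - 7*y^2 - 7*x - 3*y - 8 is:
H = [[-6, -4], [-4, -14]]
Trace = -6 - 14 = -20
Determinant = -6*-14 - (-4)^2 = 68
Discriminant = (-20)^2 - 4*68 = 128.0
Eigenvalues: lambda_1 = -15.6569, lambda_2 = -4.3431
The function is concave.

1


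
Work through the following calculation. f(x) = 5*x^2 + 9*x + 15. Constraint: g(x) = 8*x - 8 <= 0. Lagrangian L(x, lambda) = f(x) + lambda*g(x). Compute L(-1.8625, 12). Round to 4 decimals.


Step 1: Evaluate f(x).
f(-1.8625) = 5*(-1.8625)^2 + 9*(-1.8625) + 15 = 15.582
Step 2: Evaluate g(x).
g(-1.8625) = 8*-1.8625 - 8 = -22.9
Step 3: Compute Lagrangian.
L = 15.582 + 12*-22.9 = -259.218


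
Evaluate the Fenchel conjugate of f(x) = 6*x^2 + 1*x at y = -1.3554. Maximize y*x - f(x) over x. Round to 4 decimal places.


f*(y) = sup_x {y*x - a*x^2 - b*x} = sup_x {(y-b)*x - a*x^2}
FOC: (y - b) - 2a*x = 0 => x* = (y - b)/(2a)
x* = (-1.3554 - 1)/(2*6) = -0.1963
f*(-1.3554) = (y-b)^2/(4a) = (-1.3554 - 1)^2/(4*6)
= 5.5479/24 = 0.2312


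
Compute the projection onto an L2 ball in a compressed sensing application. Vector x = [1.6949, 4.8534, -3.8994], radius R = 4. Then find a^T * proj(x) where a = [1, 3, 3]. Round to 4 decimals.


Step 1: Compute ||x|| (intermediates to 6 decimals).
||x|| = sqrt(1.6949^2 + 4.8534^2 + (-3.8994)^2) = 6.452402
Step 2: Project.
Since ||x|| > R, scale = R/||x|| = 4/6.452402 = 0.619924, proj(x) = scale * x
proj(x) = [1.050709, 3.008739, -2.417332]
Step 3: Dot product.
a^T * proj(x) = 1*1.050709 + 3*3.008739 + 3*(-2.417332) = 2.8249


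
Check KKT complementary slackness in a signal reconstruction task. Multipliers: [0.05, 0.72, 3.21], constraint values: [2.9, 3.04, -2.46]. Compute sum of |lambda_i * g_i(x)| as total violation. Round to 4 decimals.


KKT complementary slackness check:
lambda_1 * g_1 = 0.05 * 2.9 = 0.145
lambda_2 * g_2 = 0.72 * 3.04 = 2.1888
lambda_3 * g_3 = 3.21 * -2.46 = -7.8966
Total violation = 0.145 + 2.1888 + 7.8966 = 10.2304


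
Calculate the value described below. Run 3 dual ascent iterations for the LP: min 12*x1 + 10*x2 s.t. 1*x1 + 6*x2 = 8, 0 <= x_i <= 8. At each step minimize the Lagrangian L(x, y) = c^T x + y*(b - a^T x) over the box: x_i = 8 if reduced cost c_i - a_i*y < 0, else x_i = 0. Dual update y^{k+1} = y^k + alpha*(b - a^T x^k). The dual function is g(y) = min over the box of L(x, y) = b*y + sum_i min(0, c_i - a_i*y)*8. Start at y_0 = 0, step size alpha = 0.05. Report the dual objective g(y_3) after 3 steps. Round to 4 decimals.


Dual ascent for LP: min 12*x1 + 10*x2, 1*x1 + 6*x2 = 8, 0 <= x_i <= 8
Step 1: y^k = 0.0, reduced costs: (12.0, 10.0)
  x^k = (0.0, 0.0), subgradient = b - a^T x = 8.0
  y^{k+1} = 0.0 + 0.05*8.0 = 0.4
Step 2: y^k = 0.4, reduced costs: (11.6, 7.6)
  x^k = (0.0, 0.0), subgradient = b - a^T x = 8.0
  y^{k+1} = 0.4 + 0.05*8.0 = 0.8
Step 3: y^k = 0.8, reduced costs: (11.2, 5.2)
  x^k = (0.0, 0.0), subgradient = b - a^T x = 8.0
  y^{k+1} = 0.8 + 0.05*8.0 = 1.2
Dual objective at y_3 = 1.2: reduced costs (10.8, 2.8), box minimizer x = (0.0, 0.0)
g(y_3) = b*y + (c1 - a1*y)*x1 + (c2 - a2*y)*x2 = 8*1.2 + 10.8*0.0 + 2.8*0.0 = 9.6 + 0.0 + 0.0 = 9.6


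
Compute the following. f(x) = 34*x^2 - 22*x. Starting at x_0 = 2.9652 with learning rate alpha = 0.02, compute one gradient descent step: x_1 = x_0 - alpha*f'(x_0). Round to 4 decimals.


We compute the gradient at x_0 and apply the update.
f'(x) = 68*x - 22
f'(2.9652) = 68*2.9652 - 22 = 179.6336
x_1 = 2.9652 - 0.02*179.6336 = -0.6275


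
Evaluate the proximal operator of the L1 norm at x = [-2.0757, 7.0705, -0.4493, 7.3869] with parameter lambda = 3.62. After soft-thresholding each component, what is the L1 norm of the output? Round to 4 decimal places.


Soft-thresholding with lambda = 3.62:
prox(-2.0757) = sign(-2.0757)*max(|-2.0757| - 3.62, 0) = 0.0
prox(7.0705) = sign(7.0705)*max(|7.0705| - 3.62, 0) = 3.4505
prox(-0.4493) = sign(-0.4493)*max(|-0.4493| - 3.62, 0) = 0.0
prox(7.3869) = sign(7.3869)*max(|7.3869| - 3.62, 0) = 3.7669
prox(x) = [0.0, 3.4505, 0.0, 3.7669]
||prox(x)||_1 = 0.0 + 3.4505 + 0.0 + 3.7669 = 7.2174


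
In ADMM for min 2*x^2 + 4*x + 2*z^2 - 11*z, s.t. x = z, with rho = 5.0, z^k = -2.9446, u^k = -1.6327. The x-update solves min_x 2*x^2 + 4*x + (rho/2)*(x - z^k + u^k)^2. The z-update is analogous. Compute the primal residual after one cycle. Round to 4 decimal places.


ADMM iteration with rho = 5.0, z^k = -2.9446, u^k = -1.6327
Step 1: x-update.
Minimize 2*x^2 + 4*x + (5.0/2)*(x + 2.9446 - 1.6327)^2
FOC: (2*2 + 5.0)*x = -4 + 5.0*(-2.9446 + 1.6327)
x^{k+1} = -1.1733
Step 2: z-update.
Minimize 2*z^2 - 11*z + (5.0/2)*(-1.1733 - z - 1.6327)^2
FOC: (2*2 + 5.0)*z = 11 + 5.0*(-1.1733 - 1.6327)
z^{k+1} = -0.3367
Step 3: u-update.
u^{k+1} = -1.6327 - 1.1733 + 0.3367 = -2.4693
Step 4: Primal residual = |-1.1733 + 0.3367| = 0.8366


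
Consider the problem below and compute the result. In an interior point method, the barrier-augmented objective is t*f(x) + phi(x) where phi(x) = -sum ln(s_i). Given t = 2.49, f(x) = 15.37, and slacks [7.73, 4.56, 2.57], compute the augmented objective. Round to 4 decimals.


Step 1: Compute log-barrier.
ln values: [2.0451, 1.5173, 0.9439]
phi = -(2.0451 + 1.5173 + 0.9439) = -4.5063
Step 2: Compute augmented objective.
t*f(x) = 2.49*15.37 = 38.2713
Total = 38.2713 - 4.5063 = 33.765


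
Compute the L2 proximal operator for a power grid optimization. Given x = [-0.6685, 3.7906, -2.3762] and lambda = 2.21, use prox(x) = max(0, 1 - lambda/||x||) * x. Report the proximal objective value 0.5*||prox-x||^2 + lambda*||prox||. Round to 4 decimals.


Step 1: Compute ||x||.
||x|| = 4.5235
Step 2: Compute scaling factor.
scale = max(0, 1 - 2.21/4.5235) = 0.5114
Step 3: prox(x) = [-0.3419, 1.9387, -1.2153]
||prox(x)|| = 2.3135
Step 4: Proximal objective.
0.5*||prox-x||^2 = 2.4421
lambda*||prox|| = 5.1128
Total = 7.5548


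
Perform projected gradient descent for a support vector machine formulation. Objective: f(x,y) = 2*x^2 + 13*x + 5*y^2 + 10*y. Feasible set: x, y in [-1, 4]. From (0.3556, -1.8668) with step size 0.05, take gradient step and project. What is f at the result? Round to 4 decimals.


Step 1: Compute gradient at (0.3556, -1.8668).
grad_x = 2*2*0.3556 + 13 = 14.4224
grad_y = 2*5*-1.8668 + 10 = -8.668
Step 2: Gradient step.
x_raw = 0.3556 - 0.05*14.4224 = -0.3655
y_raw = -1.8668 - 0.05*-8.668 = -1.4334
Step 3: Project onto [-1, 4].
x_proj = clip(-0.3655) = -0.3655
y_proj = clip(-1.4334) = -1.0
Step 4: Evaluate f.
f(-0.3655, -1.0) = -9.4846


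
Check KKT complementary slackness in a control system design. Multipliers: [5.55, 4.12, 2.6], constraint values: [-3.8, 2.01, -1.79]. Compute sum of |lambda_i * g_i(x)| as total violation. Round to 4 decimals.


KKT complementary slackness check:
lambda_1 * g_1 = 5.55 * -3.8 = -21.09
lambda_2 * g_2 = 4.12 * 2.01 = 8.2812
lambda_3 * g_3 = 2.6 * -1.79 = -4.654
Total violation = 21.09 + 8.2812 + 4.654 = 34.0252


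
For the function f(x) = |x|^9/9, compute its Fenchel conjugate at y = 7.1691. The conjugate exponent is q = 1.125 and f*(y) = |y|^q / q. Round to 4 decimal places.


The conjugate exponent q satisfies 1/p + 1/q = 1.
p = 9, so q = 9/(9 - 1) = 1.125
|y|^q = 7.1691^1.125 = 9.1706
f*(7.1691) = 9.1706 / 1.125 = 8.1516


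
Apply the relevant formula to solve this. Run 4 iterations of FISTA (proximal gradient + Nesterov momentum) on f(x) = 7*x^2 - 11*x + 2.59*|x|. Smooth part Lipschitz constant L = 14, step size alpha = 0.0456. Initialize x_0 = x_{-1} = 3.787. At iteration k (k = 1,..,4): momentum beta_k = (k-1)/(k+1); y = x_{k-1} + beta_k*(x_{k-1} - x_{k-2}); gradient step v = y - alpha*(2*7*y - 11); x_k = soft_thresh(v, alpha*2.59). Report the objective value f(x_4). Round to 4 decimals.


FISTA on f(x) = 7*x^2 - 11*x + 2.59*|x|
L = 14, alpha = 0.0456
Iteration 1: beta = 0.0, y = 3.787 + 0.0*(3.787 - 3.787) = 3.787
  grad(y) = 42.018, v = y - alpha*grad = 1.871
  prox(v) = soft_thresh(1.871, 0.1181) = 1.7529
Iteration 2: beta = 0.3333, y = 1.7529 + 0.3333*(1.7529 - 3.787) = 1.0748
  grad(y) = 4.0477, v = y - alpha*grad = 0.8903
  prox(v) = soft_thresh(0.8903, 0.1181) = 0.7722
Iteration 3: beta = 0.5, y = 0.7722 + 0.5*(0.7722 - 1.7529) = 0.2818
  grad(y) = -7.0549, v = y - alpha*grad = 0.6035
  prox(v) = soft_thresh(0.6035, 0.1181) = 0.4854
Iteration 4: beta = 0.6, y = 0.4854 + 0.6*(0.4854 - 0.7722) = 0.3133
  grad(y) = -6.6133, v = y - alpha*grad = 0.6149
  prox(v) = soft_thresh(0.6149, 0.1181) = 0.4968
f(x_4) = 7*0.4968^2 - 11*0.4968 + 2.59*|0.4968| = -2.4504


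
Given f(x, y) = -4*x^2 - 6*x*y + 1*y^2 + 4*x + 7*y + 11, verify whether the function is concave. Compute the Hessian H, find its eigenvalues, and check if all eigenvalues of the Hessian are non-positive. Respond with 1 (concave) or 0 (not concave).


The Hessian of f(x,y) = -4*x^2 - 6*x*y + 1*y^2 + 4*x + 7*y + 11 is:
H = [[-8, -6], [-6, 2]]
Trace = -8 + 2 = -6
Determinant = -8*2 - (-6)^2 = -52
Discriminant = (-6)^2 - 4*-52 = 244.0
Eigenvalues: lambda_1 = -10.8102, lambda_2 = 4.8102
The function is not concave.

0


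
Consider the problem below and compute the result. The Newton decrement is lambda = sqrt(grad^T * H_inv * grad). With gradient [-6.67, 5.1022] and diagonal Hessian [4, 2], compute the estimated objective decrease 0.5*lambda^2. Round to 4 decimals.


Step 1: H is diagonal, so H^(-1) * g = [-1.6675, 2.5511].
Step 2: g^T H^(-1) g = sum_i g_i^2 / H_ii
  = (-6.67)^2/4 + (5.1022)^2/2
  = 11.1222 + 13.0162 = 24.1384
Step 3: Objective decrease = 0.5 * g^T H^(-1) g = 12.0692


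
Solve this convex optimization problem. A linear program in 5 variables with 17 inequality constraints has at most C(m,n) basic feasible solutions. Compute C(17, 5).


Each vertex corresponds to some choice of n active constraints out of m, so the number of vertices is at most C(m, n) = m! / (n!(m-n)!).
m = 17, n = 5
Numerator: 17 * 16 * 15 * 14 * 13
Denominator: 5! = 120
C(17, 5) = 6188


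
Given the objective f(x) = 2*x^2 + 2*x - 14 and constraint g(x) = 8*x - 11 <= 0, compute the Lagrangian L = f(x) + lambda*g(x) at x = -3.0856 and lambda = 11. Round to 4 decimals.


Step 1: Evaluate f(x).
f(-3.0856) = 2*(-3.0856)^2 + 2*(-3.0856) - 14 = -1.1293
Step 2: Evaluate g(x).
g(-3.0856) = 8*-3.0856 - 11 = -35.6848
Step 3: Compute Lagrangian.
L = -1.1293 + 11*-35.6848 = -393.6621


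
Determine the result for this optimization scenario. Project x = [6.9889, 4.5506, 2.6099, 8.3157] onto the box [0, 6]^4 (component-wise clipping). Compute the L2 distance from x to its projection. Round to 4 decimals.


Project each component onto [0, 6].
clip(6.9889) = 6.0, clip(4.5506) = 4.5506, clip(2.6099) = 2.6099, clip(8.3157) = 6.0
Projection = [6.0, 4.5506, 2.6099, 6.0]
Squared diffs: [0.9779, 0.0, 0.0, 5.3625]
Distance = sqrt(6.3404) = 2.518


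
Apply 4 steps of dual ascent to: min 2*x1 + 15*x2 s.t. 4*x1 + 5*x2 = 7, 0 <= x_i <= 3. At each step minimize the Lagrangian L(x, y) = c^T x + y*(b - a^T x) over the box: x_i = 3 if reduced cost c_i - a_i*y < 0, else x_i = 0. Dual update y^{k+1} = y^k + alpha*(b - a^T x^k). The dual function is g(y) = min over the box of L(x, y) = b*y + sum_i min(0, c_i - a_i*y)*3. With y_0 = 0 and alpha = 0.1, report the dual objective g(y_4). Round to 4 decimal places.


Dual ascent for LP: min 2*x1 + 15*x2, 4*x1 + 5*x2 = 7, 0 <= x_i <= 3
Step 1: y^k = 0.0, reduced costs: (2.0, 15.0)
  x^k = (0.0, 0.0), subgradient = b - a^T x = 7.0
  y^{k+1} = 0.0 + 0.1*7.0 = 0.7
Step 2: y^k = 0.7, reduced costs: (-0.8, 11.5)
  x^k = (3.0, 0.0), subgradient = b - a^T x = -5.0
  y^{k+1} = 0.7 + 0.1*-5.0 = 0.2
Step 3: y^k = 0.2, reduced costs: (1.2, 14.0)
  x^k = (0.0, 0.0), subgradient = b - a^T x = 7.0
  y^{k+1} = 0.2 + 0.1*7.0 = 0.9
Step 4: y^k = 0.9, reduced costs: (-1.6, 10.5)
  x^k = (3.0, 0.0), subgradient = b - a^T x = -5.0
  y^{k+1} = 0.9 + 0.1*-5.0 = 0.4
Dual objective at y_4 = 0.4: reduced costs (0.4, 13.0), box minimizer x = (0.0, 0.0)
g(y_4) = b*y + (c1 - a1*y)*x1 + (c2 - a2*y)*x2 = 7*0.4 + 0.4*0.0 + 13.0*0.0 = 2.8 + 0.0 + 0.0 = 2.8


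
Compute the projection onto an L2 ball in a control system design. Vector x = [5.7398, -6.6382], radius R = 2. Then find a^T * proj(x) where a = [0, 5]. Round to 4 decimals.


Step 1: Compute ||x|| (intermediates to 6 decimals).
||x|| = sqrt(5.7398^2 + (-6.6382)^2) = 8.775591
Step 2: Project.
Since ||x|| > R, scale = R/||x|| = 2/8.775591 = 0.227905, proj(x) = scale * x
proj(x) = [1.308129, -1.512879]
Step 3: Dot product.
a^T * proj(x) = 0*1.308129 + 5*(-1.512879) = -7.5644
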